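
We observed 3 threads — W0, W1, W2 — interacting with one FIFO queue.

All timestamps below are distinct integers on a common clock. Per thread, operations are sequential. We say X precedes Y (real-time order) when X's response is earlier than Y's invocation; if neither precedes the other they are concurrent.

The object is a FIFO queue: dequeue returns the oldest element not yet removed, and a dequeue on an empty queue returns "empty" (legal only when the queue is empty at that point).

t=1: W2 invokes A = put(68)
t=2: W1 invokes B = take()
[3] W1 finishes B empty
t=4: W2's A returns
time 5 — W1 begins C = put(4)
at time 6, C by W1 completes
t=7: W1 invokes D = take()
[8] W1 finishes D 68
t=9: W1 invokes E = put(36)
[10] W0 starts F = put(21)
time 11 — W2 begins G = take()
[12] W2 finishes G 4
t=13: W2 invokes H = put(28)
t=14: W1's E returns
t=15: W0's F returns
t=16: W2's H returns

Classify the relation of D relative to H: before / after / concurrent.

D spans [7,8], H spans [13,16]
resp(D)=8 < inv(H)=13

before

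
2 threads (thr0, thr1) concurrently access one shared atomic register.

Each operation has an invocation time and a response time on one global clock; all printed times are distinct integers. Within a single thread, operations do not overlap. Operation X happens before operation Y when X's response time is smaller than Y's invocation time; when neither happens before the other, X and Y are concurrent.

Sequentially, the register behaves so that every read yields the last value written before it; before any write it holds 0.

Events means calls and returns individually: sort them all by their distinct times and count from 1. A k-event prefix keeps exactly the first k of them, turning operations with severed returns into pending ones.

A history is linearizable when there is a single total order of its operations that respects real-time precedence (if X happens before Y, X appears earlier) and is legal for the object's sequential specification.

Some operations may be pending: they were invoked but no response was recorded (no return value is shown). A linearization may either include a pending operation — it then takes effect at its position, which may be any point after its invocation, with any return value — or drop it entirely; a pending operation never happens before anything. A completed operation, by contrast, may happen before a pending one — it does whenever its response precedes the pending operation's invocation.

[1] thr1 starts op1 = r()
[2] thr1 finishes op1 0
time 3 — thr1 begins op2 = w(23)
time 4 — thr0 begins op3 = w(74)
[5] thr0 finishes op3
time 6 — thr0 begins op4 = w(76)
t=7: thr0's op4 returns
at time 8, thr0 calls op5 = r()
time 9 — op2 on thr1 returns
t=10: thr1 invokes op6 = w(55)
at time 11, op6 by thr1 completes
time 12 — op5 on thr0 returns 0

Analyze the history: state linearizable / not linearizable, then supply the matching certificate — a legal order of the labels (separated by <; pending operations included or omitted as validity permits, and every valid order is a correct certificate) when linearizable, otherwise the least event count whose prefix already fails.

not linearizable — minimal violating prefix: 12 events

already the first 12 events (up to op5's response at time 12) admit no linearization; the first 11 still do
checked exhaustively: 7 real-time-consistent orders of 6 completed operations, zero legal atomic register replays
e.g. op1, op2, op3, op4, op5, op6: illegal at step 5, since op5 r() → 0 cannot apply there
e.g. op1, op2, op3, op4, op6, op5: illegal at step 6, since op5 r() → 0 cannot apply there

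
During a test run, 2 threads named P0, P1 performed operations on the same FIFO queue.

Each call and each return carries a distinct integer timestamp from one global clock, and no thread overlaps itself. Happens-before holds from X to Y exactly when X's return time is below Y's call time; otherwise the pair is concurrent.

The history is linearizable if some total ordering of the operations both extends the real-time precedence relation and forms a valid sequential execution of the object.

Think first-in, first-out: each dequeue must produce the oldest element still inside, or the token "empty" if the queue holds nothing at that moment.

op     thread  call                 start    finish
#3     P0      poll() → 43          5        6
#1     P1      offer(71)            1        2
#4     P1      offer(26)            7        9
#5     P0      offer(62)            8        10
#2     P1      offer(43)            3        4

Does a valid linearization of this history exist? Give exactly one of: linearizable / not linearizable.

events 1..5 are fine; event 6 — the response of #3 at time 6 — makes the prefix non-linearizable
the completed operations (3 total) allow one real-time order; the FIFO queue replay rejects it
take #1, #2, #3: step 3 already fails, because #3 poll() → 43 cannot occur there

not linearizable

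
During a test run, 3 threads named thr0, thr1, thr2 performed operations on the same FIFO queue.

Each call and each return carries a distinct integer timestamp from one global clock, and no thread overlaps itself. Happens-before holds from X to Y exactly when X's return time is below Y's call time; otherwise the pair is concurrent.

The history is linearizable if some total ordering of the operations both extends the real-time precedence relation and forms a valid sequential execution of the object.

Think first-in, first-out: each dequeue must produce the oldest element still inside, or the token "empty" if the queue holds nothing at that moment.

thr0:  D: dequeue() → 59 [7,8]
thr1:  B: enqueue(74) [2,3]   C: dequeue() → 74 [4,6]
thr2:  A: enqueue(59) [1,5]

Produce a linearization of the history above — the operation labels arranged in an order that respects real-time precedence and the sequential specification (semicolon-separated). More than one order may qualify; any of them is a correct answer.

B; A; C; D

step 1: B enqueue(74) — queue <74>
step 2: A enqueue(59) — queue <74,59>
step 3: C dequeue() → 74 — queue <59>
step 4: D dequeue() → 59 — queue <>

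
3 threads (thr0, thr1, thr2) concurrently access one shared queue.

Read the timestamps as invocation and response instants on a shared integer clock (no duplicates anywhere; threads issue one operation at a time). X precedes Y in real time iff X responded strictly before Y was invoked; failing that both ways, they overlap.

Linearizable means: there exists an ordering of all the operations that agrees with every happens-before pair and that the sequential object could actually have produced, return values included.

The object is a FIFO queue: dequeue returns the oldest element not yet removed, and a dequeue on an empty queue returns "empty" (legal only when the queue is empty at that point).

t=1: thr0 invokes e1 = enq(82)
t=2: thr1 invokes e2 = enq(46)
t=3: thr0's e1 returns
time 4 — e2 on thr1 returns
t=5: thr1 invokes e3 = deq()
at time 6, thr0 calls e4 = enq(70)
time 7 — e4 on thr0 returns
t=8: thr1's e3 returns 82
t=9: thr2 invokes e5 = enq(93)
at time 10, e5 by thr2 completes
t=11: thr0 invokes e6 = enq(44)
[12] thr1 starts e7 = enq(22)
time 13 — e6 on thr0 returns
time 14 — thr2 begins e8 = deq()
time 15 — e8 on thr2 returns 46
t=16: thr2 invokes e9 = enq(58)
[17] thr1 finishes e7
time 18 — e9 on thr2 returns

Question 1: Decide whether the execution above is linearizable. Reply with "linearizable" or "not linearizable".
linearizable

a witness: e1, e2, e3, e4, e5, e6, e7, e8, e9
after step 1 (e1 enq(82)): queue <82>
after step 2 (e2 enq(46)): queue <82,46>
after step 3 (e3 deq() → 82): queue <46>
after step 4 (e4 enq(70)): queue <46,70>
after step 5 (e5 enq(93)): queue <46,70,93>
after step 6 (e6 enq(44)): queue <46,70,93,44>
after step 7 (e7 enq(22)): queue <46,70,93,44,22>
after step 8 (e8 deq() → 46): queue <70,93,44,22>
after step 9 (e9 enq(58)): queue <70,93,44,22,58>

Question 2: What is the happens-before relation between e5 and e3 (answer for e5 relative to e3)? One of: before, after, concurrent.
Answer: after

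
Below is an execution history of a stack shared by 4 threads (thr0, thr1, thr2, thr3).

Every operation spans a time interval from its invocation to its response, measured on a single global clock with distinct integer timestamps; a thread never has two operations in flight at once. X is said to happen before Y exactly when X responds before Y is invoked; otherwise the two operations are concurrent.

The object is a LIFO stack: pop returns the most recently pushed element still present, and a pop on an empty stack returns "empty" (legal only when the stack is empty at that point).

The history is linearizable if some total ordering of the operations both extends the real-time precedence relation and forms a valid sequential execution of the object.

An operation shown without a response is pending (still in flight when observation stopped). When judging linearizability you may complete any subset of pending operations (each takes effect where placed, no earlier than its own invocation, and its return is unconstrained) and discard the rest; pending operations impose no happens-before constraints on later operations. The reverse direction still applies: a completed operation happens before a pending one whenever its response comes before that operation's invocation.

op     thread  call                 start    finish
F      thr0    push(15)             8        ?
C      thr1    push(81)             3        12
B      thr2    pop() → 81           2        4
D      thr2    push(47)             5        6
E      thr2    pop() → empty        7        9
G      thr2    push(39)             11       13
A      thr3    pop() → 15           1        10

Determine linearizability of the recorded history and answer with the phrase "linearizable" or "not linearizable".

prefix check: 1..9 passes, 1..10 fails once A's time-10 response joins
all 4 real-time-respecting orders fail — 4 completed stack operations, no legal replay
including or dropping the 2 pending operations (C, F) in any combination fails
sample order A, B, D, E (pending dropped) stalls at step 1 — A pop() → 15 has no legal effect
sample order B, A, D, E (pending dropped) stalls at step 1 — B pop() → 81 has no legal effect

not linearizable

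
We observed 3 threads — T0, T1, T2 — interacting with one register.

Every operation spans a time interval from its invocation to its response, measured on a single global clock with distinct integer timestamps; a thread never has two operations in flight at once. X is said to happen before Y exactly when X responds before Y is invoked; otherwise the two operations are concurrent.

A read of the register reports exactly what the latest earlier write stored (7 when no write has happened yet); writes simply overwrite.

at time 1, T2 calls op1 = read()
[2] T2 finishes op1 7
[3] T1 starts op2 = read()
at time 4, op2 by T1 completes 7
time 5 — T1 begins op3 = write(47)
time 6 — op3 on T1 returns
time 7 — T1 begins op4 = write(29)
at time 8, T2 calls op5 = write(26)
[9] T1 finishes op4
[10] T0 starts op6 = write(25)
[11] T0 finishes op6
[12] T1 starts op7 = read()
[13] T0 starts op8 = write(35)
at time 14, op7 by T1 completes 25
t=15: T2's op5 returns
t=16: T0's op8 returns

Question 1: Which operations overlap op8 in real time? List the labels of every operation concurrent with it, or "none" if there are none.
Answer: op5, op7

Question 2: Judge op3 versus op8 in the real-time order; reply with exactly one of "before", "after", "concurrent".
Answer: before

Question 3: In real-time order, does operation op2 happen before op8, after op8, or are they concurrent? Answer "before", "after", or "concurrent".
Answer: before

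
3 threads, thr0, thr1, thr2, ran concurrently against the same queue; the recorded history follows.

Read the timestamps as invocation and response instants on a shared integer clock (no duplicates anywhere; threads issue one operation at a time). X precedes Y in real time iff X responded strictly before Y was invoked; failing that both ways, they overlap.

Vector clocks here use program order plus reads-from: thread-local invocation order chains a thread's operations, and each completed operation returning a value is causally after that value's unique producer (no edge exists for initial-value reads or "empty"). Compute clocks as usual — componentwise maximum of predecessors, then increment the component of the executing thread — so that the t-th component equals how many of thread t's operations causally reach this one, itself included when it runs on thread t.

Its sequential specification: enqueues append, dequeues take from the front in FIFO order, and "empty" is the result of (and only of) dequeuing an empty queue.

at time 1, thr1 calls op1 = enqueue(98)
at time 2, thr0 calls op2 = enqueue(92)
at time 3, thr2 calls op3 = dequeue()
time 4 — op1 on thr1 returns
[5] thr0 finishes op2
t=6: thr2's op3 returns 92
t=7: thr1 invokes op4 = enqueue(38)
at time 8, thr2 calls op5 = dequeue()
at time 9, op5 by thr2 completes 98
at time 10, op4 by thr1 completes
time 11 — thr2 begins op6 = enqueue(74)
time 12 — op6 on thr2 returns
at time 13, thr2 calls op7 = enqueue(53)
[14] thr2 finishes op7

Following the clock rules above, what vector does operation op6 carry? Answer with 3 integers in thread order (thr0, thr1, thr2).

no predecessors for op1 (invoked 1): thr1 increments from zero → (0, 1, 0)
no predecessors for op2 (invoked 2): thr0 increments from zero → (1, 0, 0)
op4 (invocation 7): componentwise max over VC(op1)=(0, 1, 0), +1 at thr1, giving (0, 2, 0)
op3 (invocation 3): componentwise max over VC(op2)=(1, 0, 0), +1 at thr2, giving (1, 0, 1)
op5 (invocation 8): componentwise max over VC(op1)=(0, 1, 0), VC(op3)=(1, 0, 1), +1 at thr2, giving (1, 1, 2)
op6 (invocation 11): componentwise max over VC(op5)=(1, 1, 2), +1 at thr2, giving (1, 1, 3)
op7 (invocation 13): componentwise max over VC(op6)=(1, 1, 3), +1 at thr2, giving (1, 1, 4)
target: VC(op6) = (1, 1, 3)

(1, 1, 3)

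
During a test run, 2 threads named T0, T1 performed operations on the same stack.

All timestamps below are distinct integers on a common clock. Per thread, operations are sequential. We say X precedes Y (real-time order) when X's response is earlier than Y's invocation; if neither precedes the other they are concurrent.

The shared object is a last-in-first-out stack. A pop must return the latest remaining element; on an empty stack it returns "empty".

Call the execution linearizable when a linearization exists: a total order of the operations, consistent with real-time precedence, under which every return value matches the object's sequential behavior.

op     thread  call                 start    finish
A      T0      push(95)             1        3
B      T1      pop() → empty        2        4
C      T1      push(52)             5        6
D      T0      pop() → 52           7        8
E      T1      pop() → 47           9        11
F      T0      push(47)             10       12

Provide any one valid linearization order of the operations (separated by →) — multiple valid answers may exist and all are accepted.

B → A → C → D → F → E

step 1: B pop() → empty — stack <>
step 2: A push(95) — stack <95>
step 3: C push(52) — stack <95,52>
step 4: D pop() → 52 — stack <95>
step 5: F push(47) — stack <95,47>
step 6: E pop() → 47 — stack <95>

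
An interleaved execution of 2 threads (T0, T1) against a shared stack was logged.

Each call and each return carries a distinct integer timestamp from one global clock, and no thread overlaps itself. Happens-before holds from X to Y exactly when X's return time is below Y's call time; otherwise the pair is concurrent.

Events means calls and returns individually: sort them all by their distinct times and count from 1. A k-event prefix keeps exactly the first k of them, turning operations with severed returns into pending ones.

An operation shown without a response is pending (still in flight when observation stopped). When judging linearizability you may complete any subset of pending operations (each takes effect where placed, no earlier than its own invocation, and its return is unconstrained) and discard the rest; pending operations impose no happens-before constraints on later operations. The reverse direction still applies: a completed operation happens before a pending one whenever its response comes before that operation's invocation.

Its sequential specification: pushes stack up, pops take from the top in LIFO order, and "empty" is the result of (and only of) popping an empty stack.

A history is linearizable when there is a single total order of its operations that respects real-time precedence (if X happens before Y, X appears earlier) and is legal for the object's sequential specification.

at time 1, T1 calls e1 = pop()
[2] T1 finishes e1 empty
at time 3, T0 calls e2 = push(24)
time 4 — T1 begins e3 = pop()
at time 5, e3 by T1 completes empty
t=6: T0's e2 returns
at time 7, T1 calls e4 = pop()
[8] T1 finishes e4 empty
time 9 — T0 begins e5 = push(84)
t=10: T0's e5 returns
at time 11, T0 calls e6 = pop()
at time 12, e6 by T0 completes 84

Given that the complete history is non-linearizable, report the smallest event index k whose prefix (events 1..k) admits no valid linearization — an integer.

8

a valid linearization of events 1..7 exists, for instance e1, e3, e2:
1. e1 pop() → empty, leaving stack <>
2. e3 pop() → empty, leaving stack <>
3. e2 push(24), leaving stack <24>
include event 8 — e4 responding at 8 — and every candidate order breaks
e.g. e1, e2, e3, e4: illegal at step 3, since e3 pop() → empty cannot apply there
e.g. e1, e3, e2, e4: illegal at step 4, since e4 pop() → empty cannot apply there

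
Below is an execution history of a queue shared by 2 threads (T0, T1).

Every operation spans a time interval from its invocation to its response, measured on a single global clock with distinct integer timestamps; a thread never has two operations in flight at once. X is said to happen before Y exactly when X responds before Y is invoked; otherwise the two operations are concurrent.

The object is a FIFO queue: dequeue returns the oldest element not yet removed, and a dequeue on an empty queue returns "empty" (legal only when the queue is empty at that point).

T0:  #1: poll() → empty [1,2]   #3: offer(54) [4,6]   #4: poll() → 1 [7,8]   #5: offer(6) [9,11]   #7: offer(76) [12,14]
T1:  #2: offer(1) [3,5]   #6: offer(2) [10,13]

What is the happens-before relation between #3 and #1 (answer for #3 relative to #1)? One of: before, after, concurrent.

#3 spans [4,6], #1 spans [1,2]
resp(#1)=2 < inv(#3)=4

after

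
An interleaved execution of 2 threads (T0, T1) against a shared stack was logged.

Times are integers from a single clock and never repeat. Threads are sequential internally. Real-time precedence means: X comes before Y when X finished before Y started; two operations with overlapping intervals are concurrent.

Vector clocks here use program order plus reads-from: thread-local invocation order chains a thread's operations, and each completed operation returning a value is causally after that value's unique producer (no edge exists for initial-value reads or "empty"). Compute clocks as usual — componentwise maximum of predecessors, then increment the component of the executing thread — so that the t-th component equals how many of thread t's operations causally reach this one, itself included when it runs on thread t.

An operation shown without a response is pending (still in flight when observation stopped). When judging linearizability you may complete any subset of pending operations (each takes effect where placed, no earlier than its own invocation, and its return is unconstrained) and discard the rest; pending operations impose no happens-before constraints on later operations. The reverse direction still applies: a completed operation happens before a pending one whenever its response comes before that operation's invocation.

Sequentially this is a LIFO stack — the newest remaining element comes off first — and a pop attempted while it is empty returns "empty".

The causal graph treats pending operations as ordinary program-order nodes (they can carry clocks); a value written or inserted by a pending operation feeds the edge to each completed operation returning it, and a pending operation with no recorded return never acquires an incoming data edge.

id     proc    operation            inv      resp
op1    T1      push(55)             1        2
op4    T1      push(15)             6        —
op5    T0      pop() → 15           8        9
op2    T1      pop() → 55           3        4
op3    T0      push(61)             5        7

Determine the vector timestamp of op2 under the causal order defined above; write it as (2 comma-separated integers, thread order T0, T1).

(0, 2)

root op op1, invoked 1: fresh clock plus T1's own tick → (0, 1)
root op op3, invoked 5: fresh clock plus T0's own tick → (1, 0)
VC(op2, invoked at 3): max of VC(op1)=(0, 1), then +1 on thread T1 → (0, 2)
VC(op4, invoked at 6): max of VC(op2)=(0, 2), then +1 on thread T1 → (0, 3)
VC(op5, invoked at 8): max of VC(op3)=(1, 0), VC(op4)=(0, 3), then +1 on thread T0 → (2, 3)
target: VC(op2) = (0, 2)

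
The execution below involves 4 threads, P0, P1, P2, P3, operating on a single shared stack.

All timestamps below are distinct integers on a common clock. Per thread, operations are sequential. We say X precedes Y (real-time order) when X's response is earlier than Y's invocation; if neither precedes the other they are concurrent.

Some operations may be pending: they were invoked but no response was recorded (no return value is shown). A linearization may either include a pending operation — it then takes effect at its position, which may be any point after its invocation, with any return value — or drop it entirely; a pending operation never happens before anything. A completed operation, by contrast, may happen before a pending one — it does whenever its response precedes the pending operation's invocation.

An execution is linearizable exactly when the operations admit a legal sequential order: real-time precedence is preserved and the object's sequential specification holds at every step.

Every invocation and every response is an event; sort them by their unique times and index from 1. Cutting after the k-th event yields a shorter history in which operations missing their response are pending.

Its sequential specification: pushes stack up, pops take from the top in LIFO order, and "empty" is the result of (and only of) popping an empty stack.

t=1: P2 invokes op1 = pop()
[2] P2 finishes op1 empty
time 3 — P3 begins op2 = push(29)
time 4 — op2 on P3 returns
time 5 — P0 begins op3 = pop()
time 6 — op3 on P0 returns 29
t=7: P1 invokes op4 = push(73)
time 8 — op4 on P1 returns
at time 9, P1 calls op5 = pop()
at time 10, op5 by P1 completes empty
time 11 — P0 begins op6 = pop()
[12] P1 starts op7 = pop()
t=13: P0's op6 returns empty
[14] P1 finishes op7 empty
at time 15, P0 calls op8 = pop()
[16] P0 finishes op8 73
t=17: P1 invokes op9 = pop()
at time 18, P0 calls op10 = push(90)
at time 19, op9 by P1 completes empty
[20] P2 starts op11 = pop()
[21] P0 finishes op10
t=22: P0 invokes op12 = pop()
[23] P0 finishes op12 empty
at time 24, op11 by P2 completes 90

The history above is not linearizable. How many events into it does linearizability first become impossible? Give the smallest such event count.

10

events 1..9 are still linearizable — one witness is op1, op2, op3, op4:
step 1: op1 pop() → empty — stack <>
step 2: op2 push(29) — stack <29>
step 3: op3 pop() → 29 — stack <>
step 4: op4 push(73) — stack <73>
adding event 10 (op5 responds at 10) leaves no legal real-time order
take op1, op2, op3, op4, op5: step 5 already fails, because op5 pop() → empty cannot occur there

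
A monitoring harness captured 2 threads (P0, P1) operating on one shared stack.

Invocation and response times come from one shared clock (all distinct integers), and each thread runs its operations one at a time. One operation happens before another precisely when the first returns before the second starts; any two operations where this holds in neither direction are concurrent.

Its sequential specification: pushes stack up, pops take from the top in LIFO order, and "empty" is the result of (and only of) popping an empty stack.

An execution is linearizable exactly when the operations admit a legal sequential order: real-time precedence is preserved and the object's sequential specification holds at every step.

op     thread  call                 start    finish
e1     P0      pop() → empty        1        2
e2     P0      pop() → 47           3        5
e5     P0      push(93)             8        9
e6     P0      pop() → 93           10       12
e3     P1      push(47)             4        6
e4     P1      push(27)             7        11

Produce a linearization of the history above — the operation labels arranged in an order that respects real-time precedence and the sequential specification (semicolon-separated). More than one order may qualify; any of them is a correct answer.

e1; e3; e2; e4; e5; e6

step 1: e1 pop() → empty — stack <>
step 2: e3 push(47) — stack <47>
step 3: e2 pop() → 47 — stack <>
step 4: e4 push(27) — stack <27>
step 5: e5 push(93) — stack <27,93>
step 6: e6 pop() → 93 — stack <27>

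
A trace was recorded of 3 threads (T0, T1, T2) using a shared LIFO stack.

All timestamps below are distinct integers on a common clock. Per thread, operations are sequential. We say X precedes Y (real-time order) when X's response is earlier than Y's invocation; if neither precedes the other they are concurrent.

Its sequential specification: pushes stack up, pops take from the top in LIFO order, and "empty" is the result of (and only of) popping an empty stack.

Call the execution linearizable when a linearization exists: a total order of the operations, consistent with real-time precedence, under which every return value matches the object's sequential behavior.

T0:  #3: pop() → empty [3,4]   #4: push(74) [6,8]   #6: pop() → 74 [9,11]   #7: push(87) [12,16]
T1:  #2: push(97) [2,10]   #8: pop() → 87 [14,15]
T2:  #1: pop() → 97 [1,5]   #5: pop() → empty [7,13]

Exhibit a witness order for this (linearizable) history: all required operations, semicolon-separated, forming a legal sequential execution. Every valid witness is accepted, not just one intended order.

#2; #1; #3; #4; #6; #5; #7; #8

1. #2 push(97), leaving stack <97>
2. #1 pop() → 97, leaving stack <>
3. #3 pop() → empty, leaving stack <>
4. #4 push(74), leaving stack <74>
5. #6 pop() → 74, leaving stack <>
6. #5 pop() → empty, leaving stack <>
7. #7 push(87), leaving stack <87>
8. #8 pop() → 87, leaving stack <>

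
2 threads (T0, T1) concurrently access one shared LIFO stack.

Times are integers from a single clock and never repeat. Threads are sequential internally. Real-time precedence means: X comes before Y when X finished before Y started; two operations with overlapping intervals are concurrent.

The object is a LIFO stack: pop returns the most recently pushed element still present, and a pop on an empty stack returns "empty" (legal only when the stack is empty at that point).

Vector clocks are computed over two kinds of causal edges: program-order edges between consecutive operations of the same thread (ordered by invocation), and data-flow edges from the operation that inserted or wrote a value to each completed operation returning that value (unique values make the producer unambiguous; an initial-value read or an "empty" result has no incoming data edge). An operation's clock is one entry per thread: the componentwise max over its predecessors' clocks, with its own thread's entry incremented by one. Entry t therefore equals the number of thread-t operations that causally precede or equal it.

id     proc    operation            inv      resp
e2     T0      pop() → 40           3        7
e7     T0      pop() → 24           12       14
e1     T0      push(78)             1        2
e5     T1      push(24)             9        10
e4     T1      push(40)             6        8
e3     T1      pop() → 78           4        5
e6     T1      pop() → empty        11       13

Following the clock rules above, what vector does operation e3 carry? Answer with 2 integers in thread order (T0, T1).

(1, 1)

e1 (invocation 1): nothing precedes it; T0's component alone gives (1, 0)
e3 (invocation 4): componentwise max over VC(e1)=(1, 0), +1 at T1, giving (1, 1)
e4 (invocation 6): componentwise max over VC(e3)=(1, 1), +1 at T1, giving (1, 2)
e5 (invocation 9): componentwise max over VC(e4)=(1, 2), +1 at T1, giving (1, 3)
e2 (invocation 3): componentwise max over VC(e1)=(1, 0), VC(e4)=(1, 2), +1 at T0, giving (2, 2)
e6 (invocation 11): componentwise max over VC(e5)=(1, 3), +1 at T1, giving (1, 4)
e7 (invocation 12): componentwise max over VC(e2)=(2, 2), VC(e5)=(1, 3), +1 at T0, giving (3, 3)
target: VC(e3) = (1, 1)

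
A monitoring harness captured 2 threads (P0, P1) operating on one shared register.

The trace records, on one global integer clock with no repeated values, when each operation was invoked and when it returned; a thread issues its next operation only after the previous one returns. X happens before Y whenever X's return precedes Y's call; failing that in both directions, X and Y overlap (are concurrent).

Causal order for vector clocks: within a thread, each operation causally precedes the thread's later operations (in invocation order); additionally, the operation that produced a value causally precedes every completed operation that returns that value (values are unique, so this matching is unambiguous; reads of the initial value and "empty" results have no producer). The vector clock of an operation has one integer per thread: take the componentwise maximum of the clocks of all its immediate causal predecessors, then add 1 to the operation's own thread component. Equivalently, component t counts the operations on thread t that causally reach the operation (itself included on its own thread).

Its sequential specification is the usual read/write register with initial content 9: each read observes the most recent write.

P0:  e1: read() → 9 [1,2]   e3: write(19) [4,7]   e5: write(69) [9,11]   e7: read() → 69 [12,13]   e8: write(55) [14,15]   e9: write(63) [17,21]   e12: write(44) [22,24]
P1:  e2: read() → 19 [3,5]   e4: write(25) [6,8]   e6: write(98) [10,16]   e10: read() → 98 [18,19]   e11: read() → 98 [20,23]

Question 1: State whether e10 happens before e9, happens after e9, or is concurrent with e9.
e10 spans [18,19], e9 spans [17,21]
the intervals overlap in both directions

concurrent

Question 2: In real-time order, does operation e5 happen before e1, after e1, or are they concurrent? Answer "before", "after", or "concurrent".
e5 spans [9,11], e1 spans [1,2]
resp(e1)=2 < inv(e5)=9

after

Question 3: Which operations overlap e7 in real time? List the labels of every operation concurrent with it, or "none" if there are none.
e7 runs from 12 to 13; window-overlapping ops are concurrent
e1 [1,2]: before
e2 [3,5]: before
e3 [4,7]: before
e4 [6,8]: before
e5 [9,11]: before
e6 [10,16]: concurrent
e8 [14,15]: after
e9 [17,21]: after
e10 [18,19]: after
e11 [20,23]: after
e12 [22,24]: after

e6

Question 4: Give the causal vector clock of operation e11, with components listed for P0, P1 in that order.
VC(e1, invoked at 1): no causal predecessors; +1 on P0 → (1, 0)
from VC(e1)=(1, 0), e3 (invoked 4) maxes components and bumps P0 → (2, 0)
from VC(e3)=(2, 0), e2 (invoked 3) maxes components and bumps P1 → (2, 1)
from VC(e3)=(2, 0), e5 (invoked 9) maxes components and bumps P0 → (3, 0)
from VC(e2)=(2, 1), e4 (invoked 6) maxes components and bumps P1 → (2, 2)
from VC(e5)=(3, 0), e7 (invoked 12) maxes components and bumps P0 → (4, 0)
from VC(e4)=(2, 2), e6 (invoked 10) maxes components and bumps P1 → (2, 3)
from VC(e7)=(4, 0), e8 (invoked 14) maxes components and bumps P0 → (5, 0)
from VC(e6)=(2, 3), e10 (invoked 18) maxes components and bumps P1 → (2, 4)
from VC(e8)=(5, 0), e9 (invoked 17) maxes components and bumps P0 → (6, 0)
from VC(e6)=(2, 3), VC(e10)=(2, 4), e11 (invoked 20) maxes components and bumps P1 → (2, 5)
from VC(e9)=(6, 0), e12 (invoked 22) maxes components and bumps P0 → (7, 0)
target: VC(e11) = (2, 5)

(2, 5)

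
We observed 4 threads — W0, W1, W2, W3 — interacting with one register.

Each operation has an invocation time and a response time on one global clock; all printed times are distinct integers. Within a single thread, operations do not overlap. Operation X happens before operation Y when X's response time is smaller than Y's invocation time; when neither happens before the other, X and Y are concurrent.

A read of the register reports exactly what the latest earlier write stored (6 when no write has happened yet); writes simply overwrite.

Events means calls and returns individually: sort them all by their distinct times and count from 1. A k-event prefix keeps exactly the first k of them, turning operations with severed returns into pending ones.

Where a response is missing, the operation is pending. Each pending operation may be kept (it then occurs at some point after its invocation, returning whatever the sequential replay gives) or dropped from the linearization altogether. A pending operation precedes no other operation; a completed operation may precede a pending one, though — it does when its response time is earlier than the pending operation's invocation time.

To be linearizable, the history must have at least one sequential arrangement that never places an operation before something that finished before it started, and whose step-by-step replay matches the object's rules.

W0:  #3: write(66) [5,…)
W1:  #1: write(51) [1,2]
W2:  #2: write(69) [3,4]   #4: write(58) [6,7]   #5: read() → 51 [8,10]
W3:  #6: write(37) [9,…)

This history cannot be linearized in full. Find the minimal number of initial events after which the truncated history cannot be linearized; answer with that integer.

a valid linearization of events 1..9 exists, for instance #1, #2, #3, #4:
after step 1 (#1 write(51)): value 51
after step 2 (#2 write(69)): value 69
after step 3 (#3 write(66) (pending, included)): value 66
after step 4 (#4 write(58)): value 58
adding event 10 (#5 responds at 10) leaves no legal real-time order
every completion of the 2 pending operations (#3, #6) was checked; none linearizes
for example #1, #2, #4, #5 (pending dropped) fails at step 4: #5 read() → 51 is not legal there

10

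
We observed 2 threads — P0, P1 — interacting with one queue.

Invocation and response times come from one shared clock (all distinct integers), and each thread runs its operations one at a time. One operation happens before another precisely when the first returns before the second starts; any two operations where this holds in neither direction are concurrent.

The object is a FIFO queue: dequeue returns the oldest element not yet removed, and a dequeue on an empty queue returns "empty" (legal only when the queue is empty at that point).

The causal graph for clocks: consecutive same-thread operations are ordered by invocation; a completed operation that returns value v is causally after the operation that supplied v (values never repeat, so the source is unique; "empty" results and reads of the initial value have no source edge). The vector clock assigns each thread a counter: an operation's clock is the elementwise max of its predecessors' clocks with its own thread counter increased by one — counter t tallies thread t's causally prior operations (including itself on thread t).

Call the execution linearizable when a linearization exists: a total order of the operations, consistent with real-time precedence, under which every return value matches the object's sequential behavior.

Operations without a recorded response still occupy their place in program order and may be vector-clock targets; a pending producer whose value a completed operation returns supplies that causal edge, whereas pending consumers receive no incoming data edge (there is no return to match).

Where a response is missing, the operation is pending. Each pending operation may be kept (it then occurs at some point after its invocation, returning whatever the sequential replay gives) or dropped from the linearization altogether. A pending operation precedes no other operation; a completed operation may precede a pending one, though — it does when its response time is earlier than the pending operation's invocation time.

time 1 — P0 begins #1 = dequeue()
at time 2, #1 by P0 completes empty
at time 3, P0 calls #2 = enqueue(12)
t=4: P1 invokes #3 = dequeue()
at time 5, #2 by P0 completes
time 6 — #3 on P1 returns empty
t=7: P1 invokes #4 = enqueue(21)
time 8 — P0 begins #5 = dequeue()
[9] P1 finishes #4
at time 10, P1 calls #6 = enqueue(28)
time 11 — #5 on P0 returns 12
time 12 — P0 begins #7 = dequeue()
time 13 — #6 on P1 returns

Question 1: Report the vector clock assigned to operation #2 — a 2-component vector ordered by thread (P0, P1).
(2, 0)

VC(#3, invoked at 4): no causal predecessors; +1 on P1 → (0, 1)
VC(#1, invoked at 1): no causal predecessors; +1 on P0 → (1, 0)
#4 (invocation 7): componentwise max over VC(#3)=(0, 1), +1 at P1, giving (0, 2)
#2 (invocation 3): componentwise max over VC(#1)=(1, 0), +1 at P0, giving (2, 0)
#6 (invocation 10): componentwise max over VC(#4)=(0, 2), +1 at P1, giving (0, 3)
#5 (invocation 8): componentwise max over VC(#2)=(2, 0), +1 at P0, giving (3, 0)
#7 (invocation 12): componentwise max over VC(#5)=(3, 0), +1 at P0, giving (4, 0)
target: VC(#2) = (2, 0)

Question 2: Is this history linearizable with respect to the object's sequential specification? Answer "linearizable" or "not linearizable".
linearizable

one valid linearization: #1, #3, #2, #4, #5, #6
step 1: #1 dequeue() → empty — queue <>
step 2: #3 dequeue() → empty — queue <>
step 3: #2 enqueue(12) — queue <12>
step 4: #4 enqueue(21) — queue <12,21>
step 5: #5 dequeue() → 12 — queue <21>
step 6: #6 enqueue(28) — queue <21,28>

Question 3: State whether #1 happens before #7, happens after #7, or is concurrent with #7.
before

#1 spans [1,2], #7 spans [12,…)
resp(#1)=2 < inv(#7)=12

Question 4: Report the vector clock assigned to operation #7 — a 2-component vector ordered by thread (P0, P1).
(4, 0)

no predecessors for #3 (invoked 4): P1 increments from zero → (0, 1)
no predecessors for #1 (invoked 1): P0 increments from zero → (1, 0)
#4, invoked 7, takes VC(#3)=(0, 1) under max, adds 1 for P1 → (0, 2)
#2, invoked 3, takes VC(#1)=(1, 0) under max, adds 1 for P0 → (2, 0)
#6, invoked 10, takes VC(#4)=(0, 2) under max, adds 1 for P1 → (0, 3)
#5, invoked 8, takes VC(#2)=(2, 0) under max, adds 1 for P0 → (3, 0)
#7, invoked 12, takes VC(#5)=(3, 0) under max, adds 1 for P0 → (4, 0)
target: VC(#7) = (4, 0)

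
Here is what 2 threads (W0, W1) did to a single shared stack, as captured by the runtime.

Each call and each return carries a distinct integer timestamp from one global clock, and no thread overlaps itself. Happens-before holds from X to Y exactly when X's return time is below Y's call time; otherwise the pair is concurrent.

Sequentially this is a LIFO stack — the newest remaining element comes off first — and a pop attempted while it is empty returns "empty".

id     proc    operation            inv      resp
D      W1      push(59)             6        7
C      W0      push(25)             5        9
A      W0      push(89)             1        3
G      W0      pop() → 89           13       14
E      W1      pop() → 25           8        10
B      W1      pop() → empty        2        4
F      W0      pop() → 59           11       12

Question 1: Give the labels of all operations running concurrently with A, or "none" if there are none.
concurrent with A ([1,3]): every op whose interval crosses 1..3
B [2,4]: concurrent
C [5,9]: after
D [6,7]: after
E [8,10]: after
F [11,12]: after
G [13,14]: after

B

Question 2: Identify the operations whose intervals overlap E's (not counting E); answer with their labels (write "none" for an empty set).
E runs from 8 to 10; window-overlapping ops are concurrent
A [1,3]: before
B [2,4]: before
C [5,9]: concurrent
D [6,7]: before
F [11,12]: after
G [13,14]: after

C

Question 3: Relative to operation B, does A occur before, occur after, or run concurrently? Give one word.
A spans [1,3], B spans [2,4]
the intervals overlap in both directions

concurrent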